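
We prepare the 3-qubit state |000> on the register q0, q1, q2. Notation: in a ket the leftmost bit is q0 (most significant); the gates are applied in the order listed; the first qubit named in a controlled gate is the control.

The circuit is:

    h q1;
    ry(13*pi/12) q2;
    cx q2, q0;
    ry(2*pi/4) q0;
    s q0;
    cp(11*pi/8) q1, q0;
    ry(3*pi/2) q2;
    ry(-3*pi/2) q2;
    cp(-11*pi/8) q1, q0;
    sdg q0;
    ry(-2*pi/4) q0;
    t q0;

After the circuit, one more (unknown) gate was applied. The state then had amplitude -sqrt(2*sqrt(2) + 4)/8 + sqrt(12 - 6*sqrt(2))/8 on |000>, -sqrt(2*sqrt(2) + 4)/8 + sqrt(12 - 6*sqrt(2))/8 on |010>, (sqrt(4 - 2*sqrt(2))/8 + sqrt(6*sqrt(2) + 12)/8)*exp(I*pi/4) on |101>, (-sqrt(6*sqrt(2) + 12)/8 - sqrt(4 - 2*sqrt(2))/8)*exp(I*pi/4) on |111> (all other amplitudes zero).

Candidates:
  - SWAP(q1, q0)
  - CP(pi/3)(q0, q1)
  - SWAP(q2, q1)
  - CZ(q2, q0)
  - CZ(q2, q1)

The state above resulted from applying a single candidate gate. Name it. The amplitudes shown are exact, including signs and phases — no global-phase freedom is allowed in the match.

The unique candidate consistent with the amplitudes is CZ(q2, q1). Key observation: steps 4-11 multiply out to the identity, so the circuit reduces to the remaining gates.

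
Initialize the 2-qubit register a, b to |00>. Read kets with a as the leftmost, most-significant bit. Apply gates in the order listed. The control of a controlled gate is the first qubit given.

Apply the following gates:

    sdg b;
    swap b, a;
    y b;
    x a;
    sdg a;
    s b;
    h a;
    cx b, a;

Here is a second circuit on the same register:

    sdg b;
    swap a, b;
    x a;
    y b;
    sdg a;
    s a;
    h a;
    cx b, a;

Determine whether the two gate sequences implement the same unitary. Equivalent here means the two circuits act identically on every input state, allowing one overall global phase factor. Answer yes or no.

No: there is an input state on which the two circuits produce genuinely different outputs (not merely differing by a phase).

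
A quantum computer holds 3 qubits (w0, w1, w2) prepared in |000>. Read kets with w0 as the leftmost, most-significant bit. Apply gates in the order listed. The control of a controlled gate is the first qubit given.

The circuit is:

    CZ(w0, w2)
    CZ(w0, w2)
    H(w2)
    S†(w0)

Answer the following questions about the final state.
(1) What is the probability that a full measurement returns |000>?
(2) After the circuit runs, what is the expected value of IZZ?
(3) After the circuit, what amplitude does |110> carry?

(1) Outcome |000> occurs with probability 1/2.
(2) The observable IZZ averages to 0.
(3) |110> carries amplitude 0 in the final state.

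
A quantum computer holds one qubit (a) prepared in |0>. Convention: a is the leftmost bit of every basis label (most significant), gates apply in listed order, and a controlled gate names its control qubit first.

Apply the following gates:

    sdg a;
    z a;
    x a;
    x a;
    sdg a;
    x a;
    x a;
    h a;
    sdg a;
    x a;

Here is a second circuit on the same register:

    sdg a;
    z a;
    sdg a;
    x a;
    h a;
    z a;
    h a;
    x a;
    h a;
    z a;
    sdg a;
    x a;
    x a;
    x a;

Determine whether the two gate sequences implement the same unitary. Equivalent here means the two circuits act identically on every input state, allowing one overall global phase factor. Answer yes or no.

Yes, they are equivalent — the unitaries differ by at most a global phase.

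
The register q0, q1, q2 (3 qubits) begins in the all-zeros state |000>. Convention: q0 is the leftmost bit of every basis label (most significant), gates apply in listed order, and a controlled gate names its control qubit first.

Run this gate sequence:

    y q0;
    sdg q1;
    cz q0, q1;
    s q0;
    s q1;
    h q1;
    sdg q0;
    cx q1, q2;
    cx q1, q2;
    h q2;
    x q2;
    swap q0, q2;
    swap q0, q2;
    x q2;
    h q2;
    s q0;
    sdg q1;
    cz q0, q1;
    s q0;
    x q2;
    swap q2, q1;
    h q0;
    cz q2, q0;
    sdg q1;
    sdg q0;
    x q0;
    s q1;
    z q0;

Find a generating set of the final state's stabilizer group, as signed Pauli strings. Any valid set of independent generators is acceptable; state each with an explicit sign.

The stabilizer group can be generated by +YIZ, -ZIY, -IZI, among other valid generating sets. Key observation: gates 10-15 undo each other exactly, leaving only the rest of the circuit to track.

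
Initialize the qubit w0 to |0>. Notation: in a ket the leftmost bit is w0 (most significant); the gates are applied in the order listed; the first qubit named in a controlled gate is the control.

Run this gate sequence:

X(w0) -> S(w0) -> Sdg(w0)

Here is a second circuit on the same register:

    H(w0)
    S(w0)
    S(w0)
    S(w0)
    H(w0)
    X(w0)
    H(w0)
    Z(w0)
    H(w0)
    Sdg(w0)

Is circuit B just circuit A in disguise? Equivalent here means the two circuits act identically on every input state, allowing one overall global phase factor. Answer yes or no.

No — the two circuits implement different unitaries, even allowing a global phase.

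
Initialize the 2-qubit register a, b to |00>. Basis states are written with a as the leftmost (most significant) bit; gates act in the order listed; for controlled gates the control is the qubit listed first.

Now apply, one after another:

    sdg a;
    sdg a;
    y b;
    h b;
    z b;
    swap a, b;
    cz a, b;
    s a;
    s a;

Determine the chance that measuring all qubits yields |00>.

The probability of measuring |00> is 1/2.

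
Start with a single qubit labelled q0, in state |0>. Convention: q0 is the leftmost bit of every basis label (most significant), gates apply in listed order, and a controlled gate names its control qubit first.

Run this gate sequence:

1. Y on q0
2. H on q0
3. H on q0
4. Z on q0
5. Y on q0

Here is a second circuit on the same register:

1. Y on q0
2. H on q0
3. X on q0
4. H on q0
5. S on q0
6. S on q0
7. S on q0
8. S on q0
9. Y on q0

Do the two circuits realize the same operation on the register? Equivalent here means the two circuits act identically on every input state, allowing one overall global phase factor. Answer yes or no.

Yes, they are equivalent — the unitaries differ by at most a global phase.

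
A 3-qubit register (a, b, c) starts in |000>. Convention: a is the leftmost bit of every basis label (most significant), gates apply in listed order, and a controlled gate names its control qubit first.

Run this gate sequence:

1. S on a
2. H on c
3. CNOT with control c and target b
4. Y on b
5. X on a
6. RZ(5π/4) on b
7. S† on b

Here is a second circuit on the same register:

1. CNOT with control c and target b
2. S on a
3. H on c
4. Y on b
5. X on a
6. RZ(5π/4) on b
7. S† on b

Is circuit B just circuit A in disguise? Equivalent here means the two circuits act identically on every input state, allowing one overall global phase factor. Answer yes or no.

No: there is an input state on which the two circuits produce genuinely different outputs (not merely differing by a phase).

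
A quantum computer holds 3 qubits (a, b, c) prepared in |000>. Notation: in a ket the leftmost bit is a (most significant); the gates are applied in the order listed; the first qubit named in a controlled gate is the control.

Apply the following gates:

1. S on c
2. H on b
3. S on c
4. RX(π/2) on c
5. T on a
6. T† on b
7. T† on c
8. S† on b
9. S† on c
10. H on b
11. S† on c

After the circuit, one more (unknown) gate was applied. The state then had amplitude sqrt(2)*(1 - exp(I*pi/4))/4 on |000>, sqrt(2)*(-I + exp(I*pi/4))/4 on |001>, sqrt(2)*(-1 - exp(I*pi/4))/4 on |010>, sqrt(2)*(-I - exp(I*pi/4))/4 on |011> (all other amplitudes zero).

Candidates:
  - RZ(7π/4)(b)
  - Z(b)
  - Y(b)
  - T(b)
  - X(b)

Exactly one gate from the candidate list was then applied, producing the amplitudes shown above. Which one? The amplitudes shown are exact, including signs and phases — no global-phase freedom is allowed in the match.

It was Z(b) that produced the state shown.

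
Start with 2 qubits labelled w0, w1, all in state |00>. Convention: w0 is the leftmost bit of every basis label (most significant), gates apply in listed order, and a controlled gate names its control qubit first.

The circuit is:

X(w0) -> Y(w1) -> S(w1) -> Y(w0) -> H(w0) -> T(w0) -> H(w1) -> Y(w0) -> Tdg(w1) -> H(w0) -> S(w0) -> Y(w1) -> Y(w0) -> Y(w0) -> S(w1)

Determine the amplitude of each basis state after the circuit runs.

The final amplitudes are sqrt(2)*(-exp(I*pi/4) + I)/4 on |00>, sqrt(2)*(1 - exp(I*pi/4))/4 on |01>, sqrt(2)*(-1 + exp(3*I*pi/4))/4 on |10>, sqrt(2)*(-I - exp(3*I*pi/4))/4 on |11>.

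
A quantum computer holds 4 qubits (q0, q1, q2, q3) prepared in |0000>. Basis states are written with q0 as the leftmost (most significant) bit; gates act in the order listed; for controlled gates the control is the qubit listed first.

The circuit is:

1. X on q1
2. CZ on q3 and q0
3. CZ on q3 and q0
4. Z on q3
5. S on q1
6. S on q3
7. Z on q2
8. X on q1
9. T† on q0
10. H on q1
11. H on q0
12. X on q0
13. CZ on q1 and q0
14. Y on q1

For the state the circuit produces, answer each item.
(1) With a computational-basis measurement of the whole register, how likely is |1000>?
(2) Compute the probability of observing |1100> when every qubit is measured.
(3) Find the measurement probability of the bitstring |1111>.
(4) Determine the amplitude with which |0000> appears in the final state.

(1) Outcome |1000> occurs with probability 1/4.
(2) Outcome |1100> occurs with probability 1/4.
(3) A full measurement returns |1111> with probability 0.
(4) The final state's coefficient on |0000> equals 1/2.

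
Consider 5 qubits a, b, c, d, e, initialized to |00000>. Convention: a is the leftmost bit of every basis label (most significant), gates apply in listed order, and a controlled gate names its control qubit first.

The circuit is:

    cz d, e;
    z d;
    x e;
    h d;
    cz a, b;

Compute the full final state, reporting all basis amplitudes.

The final amplitudes are sqrt(2)/2 on |00001>, sqrt(2)/2 on |00011>, and 0 on every other basis state.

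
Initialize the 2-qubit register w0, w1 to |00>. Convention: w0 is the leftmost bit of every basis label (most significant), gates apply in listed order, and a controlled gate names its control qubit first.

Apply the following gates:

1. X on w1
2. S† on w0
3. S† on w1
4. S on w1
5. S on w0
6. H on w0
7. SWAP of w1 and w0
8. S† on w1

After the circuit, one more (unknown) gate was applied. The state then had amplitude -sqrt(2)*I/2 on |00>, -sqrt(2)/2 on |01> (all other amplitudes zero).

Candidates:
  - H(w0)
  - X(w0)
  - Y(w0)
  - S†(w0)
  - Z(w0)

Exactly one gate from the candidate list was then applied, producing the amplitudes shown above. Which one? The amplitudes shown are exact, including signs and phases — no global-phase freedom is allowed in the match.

The unique candidate consistent with the amplitudes is Y(w0).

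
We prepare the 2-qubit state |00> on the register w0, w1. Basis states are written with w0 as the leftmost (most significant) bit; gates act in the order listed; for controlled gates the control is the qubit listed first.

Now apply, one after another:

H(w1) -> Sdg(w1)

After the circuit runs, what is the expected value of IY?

The observable IY averages to -1.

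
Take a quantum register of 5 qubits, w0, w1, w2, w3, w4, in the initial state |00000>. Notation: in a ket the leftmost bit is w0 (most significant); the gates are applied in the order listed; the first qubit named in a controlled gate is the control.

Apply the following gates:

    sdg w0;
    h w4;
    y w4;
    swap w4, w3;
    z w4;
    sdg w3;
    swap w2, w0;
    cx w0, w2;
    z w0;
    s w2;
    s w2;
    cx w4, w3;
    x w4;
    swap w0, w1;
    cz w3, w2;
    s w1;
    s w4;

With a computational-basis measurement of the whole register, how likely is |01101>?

A full measurement returns |01101> with probability 0.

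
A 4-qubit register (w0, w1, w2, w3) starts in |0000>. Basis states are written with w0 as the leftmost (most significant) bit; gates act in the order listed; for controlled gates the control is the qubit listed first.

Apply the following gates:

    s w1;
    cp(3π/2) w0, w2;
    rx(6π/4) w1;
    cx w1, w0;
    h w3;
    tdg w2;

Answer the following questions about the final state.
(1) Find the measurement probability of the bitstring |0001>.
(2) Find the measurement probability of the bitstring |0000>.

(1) A full measurement returns |0001> with probability 1/4.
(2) The probability of measuring |0000> is 1/4.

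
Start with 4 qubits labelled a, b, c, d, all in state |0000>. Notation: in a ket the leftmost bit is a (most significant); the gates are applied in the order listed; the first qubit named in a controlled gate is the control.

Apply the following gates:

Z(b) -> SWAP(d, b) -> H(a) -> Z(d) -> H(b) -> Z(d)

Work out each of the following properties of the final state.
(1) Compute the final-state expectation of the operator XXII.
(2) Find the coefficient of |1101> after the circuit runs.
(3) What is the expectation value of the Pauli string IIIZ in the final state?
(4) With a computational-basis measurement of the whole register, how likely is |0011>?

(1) The observable XXII averages to 1.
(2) The amplitude on |1101> is 0.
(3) The expectation value of IIIZ is 1.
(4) The probability of measuring |0011> is 0.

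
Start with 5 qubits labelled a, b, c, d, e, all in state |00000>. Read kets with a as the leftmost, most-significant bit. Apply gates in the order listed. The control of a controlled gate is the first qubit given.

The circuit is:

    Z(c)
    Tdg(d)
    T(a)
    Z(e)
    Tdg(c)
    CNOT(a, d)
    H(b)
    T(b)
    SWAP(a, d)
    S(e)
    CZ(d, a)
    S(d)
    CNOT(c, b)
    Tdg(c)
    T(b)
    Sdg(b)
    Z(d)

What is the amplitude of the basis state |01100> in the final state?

The final state's coefficient on |01100> equals 0.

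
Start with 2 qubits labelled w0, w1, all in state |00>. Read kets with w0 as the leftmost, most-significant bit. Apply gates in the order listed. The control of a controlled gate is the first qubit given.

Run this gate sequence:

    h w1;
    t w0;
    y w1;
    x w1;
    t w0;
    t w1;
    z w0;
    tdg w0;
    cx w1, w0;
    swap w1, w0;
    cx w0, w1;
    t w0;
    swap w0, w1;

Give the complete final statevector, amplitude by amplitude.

After the circuit, the state carries amplitude sqrt(2)*I/2 on |00>, sqrt(2)/2 on |01>, 0 on |10>, 0 on |11>.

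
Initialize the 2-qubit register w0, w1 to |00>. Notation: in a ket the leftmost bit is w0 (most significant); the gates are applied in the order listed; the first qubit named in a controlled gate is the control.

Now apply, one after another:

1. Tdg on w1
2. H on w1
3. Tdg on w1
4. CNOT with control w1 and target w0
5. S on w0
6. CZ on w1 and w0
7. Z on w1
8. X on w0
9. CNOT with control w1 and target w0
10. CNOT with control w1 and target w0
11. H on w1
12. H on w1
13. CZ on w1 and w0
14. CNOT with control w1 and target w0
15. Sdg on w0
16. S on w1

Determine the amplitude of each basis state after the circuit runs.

The final amplitudes are 0 on |00>, 0 on |01>, -sqrt(2)*I/2 on |10>, sqrt(2)*exp(I*pi/4)/2 on |11>.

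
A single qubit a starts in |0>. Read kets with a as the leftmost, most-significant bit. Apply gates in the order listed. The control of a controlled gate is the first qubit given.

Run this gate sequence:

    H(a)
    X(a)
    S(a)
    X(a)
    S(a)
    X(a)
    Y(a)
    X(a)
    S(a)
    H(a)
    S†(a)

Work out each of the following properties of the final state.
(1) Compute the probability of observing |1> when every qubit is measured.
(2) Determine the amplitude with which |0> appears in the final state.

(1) The probability of measuring |1> is 1/2.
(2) The final state's coefficient on |0> equals -1/2 + I/2.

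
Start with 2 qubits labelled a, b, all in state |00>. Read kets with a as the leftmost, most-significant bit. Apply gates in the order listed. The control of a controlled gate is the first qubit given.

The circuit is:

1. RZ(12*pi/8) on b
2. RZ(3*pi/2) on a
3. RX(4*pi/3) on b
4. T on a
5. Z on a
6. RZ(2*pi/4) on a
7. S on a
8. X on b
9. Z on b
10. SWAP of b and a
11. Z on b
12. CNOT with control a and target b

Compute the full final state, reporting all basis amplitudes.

The final amplitudes are -sqrt(3)*exp(3*I*pi/4)/2 on |00>, 0 on |01>, 0 on |10>, exp(I*pi/4)/2 on |11>.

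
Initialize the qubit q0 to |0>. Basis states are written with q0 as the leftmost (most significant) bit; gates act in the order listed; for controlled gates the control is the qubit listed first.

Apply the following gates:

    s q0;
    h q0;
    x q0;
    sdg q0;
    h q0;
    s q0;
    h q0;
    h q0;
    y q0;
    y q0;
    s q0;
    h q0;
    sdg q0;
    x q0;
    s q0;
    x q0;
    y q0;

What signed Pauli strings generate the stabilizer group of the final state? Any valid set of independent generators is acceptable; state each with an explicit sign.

One valid set of independent stabilizer generators is -Y (any independent generating set of the same group is equally correct).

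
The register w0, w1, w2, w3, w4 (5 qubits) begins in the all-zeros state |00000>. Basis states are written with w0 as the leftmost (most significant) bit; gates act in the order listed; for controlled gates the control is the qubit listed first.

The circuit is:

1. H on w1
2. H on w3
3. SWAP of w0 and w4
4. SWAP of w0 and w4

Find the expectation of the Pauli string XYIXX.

In the final state, XYIXX has expectation 0.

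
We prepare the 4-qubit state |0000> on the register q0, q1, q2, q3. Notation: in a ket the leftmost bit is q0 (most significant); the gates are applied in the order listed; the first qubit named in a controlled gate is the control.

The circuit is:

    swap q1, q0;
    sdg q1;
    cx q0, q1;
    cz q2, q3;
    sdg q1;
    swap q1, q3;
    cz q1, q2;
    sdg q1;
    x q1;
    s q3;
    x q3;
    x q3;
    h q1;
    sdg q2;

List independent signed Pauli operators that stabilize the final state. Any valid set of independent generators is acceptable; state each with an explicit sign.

The stabilizer group can be generated by -IXII, +ZIII, +IIZI, +IIIZ, among other valid generating sets. Key observation: gates 11-12 undo each other exactly, leaving only the rest of the circuit to track.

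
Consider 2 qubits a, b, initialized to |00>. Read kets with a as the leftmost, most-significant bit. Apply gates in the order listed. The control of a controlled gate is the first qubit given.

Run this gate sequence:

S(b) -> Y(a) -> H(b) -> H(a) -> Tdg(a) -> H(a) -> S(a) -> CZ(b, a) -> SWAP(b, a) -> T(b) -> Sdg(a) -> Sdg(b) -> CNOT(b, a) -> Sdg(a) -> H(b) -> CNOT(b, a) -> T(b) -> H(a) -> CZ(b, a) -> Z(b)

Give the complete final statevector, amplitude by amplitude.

The final amplitudes are 0 on |00>, 0 on |01>, -sqrt(2)*(1 - I)*(1 + (1 + I)*exp(I*pi/4))/4 on |10>, sqrt(2)*(-1 - I)*exp(I*pi/4)/4 on |11>.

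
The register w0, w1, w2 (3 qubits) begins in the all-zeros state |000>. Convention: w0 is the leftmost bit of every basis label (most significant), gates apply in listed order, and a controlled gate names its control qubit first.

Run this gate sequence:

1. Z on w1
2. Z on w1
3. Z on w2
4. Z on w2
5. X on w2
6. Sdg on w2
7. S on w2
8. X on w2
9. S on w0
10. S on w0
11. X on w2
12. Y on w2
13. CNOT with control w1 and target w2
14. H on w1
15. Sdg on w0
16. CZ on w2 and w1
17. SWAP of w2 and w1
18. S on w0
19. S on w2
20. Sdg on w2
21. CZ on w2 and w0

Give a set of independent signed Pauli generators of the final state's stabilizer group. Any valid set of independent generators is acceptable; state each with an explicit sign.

The stabilizer group can be generated by +IIX, +ZII, +IZI, among other valid generating sets.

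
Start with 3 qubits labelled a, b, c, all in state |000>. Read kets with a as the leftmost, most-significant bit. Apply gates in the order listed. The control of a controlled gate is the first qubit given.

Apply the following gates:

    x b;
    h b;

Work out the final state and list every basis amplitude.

After the circuit, the state carries amplitude sqrt(2)/2 on |000>, -sqrt(2)/2 on |010>, and 0 on every other basis state.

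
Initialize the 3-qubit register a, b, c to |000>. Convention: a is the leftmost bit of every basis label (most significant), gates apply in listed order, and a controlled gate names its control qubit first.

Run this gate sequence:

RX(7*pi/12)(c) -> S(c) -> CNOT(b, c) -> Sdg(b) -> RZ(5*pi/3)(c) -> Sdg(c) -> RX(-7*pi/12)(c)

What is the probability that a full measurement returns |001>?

Outcome |001> occurs with probability sqrt(3)/16 + 1/8.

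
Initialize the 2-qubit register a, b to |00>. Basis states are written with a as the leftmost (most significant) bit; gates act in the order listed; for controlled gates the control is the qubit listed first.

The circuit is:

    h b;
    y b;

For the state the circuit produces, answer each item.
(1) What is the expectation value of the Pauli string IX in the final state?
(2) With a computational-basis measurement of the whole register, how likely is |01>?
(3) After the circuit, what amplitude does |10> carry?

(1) In the final state, IX has expectation -1.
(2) Outcome |01> occurs with probability 1/2.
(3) The final state's coefficient on |10> equals 0.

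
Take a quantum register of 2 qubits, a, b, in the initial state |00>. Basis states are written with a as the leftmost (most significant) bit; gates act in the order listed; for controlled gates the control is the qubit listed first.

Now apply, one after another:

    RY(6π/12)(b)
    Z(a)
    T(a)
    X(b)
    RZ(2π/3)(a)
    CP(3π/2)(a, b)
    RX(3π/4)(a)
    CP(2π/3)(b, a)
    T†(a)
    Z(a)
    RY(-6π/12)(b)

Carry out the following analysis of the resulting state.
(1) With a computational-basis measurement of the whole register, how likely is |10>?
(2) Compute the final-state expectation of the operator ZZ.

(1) Outcome |10> occurs with probability sqrt(2)/16 + 1/8.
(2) In the final state, ZZ has expectation 3/4 - sqrt(2)/8.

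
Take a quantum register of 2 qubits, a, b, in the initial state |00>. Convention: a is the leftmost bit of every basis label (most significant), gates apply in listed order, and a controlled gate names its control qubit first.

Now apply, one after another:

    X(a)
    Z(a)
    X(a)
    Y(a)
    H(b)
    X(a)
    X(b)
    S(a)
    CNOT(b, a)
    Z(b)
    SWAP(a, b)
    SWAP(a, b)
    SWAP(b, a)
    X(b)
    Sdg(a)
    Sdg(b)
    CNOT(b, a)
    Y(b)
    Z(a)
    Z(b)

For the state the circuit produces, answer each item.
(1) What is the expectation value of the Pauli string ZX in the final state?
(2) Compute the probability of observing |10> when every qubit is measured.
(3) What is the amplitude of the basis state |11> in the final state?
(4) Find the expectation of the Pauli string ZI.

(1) In the final state, ZX has expectation 1.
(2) The probability of measuring |10> is 1/2.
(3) |11> carries amplitude sqrt(2)*I/2 in the final state.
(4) In the final state, ZI has expectation -1.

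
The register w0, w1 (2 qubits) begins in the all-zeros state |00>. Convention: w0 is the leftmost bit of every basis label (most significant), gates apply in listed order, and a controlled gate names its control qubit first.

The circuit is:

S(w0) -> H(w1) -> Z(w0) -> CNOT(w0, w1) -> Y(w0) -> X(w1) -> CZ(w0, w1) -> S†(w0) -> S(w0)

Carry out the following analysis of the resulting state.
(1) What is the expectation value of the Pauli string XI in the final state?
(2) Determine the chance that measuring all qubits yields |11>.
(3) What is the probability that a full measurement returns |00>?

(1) The expectation value of XI is 0.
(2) Outcome |11> occurs with probability 1/2.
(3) A full measurement returns |00> with probability 0.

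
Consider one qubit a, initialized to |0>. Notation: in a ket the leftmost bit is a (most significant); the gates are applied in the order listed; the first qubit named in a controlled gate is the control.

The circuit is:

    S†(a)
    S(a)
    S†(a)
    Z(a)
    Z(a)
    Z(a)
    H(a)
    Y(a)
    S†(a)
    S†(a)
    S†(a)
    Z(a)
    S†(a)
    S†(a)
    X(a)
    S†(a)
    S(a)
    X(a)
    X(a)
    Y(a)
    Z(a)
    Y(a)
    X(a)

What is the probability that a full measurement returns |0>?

A full measurement returns |0> with probability 1/2. Key observation: steps 15-18 multiply out to the identity, so the circuit reduces to the remaining gates.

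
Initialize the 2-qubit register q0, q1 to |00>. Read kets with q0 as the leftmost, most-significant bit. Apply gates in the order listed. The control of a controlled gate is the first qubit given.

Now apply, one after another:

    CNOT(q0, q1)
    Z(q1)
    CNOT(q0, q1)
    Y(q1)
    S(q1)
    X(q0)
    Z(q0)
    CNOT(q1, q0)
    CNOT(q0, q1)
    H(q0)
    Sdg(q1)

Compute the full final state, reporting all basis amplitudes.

After the circuit, the state carries amplitude 0 on |00>, -sqrt(2)*I/2 on |01>, 0 on |10>, -sqrt(2)*I/2 on |11>.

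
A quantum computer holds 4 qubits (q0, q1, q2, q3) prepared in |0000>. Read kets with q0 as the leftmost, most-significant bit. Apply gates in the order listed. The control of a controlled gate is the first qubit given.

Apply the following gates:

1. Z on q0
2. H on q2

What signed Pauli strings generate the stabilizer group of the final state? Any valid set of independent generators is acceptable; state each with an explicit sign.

The final state is stabilized by the group generated by +IIXI, +ZIII, +IZII, +IIIZ; other independent generating sets are equally valid.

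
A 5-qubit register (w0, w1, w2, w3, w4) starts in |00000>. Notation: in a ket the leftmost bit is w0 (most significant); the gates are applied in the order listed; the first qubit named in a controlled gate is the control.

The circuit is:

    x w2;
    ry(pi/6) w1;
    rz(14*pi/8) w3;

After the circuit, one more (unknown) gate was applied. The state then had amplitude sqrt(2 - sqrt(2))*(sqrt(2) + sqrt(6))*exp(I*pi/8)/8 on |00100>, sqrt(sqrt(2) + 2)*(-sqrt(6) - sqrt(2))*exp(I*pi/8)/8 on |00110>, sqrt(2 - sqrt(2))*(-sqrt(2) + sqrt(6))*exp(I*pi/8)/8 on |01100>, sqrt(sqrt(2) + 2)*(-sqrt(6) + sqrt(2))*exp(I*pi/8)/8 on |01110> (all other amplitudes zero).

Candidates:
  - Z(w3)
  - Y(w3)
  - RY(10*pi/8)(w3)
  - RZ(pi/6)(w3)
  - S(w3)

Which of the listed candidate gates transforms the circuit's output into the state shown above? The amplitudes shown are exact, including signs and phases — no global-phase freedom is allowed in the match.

It was RY(10*pi/8)(w3) that produced the state shown.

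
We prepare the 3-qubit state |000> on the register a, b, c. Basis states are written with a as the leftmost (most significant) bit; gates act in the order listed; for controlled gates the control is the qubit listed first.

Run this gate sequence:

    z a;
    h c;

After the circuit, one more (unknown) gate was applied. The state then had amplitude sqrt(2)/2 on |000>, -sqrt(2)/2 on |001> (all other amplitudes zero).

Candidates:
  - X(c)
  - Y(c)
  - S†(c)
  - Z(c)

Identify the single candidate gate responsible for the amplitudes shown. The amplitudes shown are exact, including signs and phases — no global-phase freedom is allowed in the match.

It was Z(c) that produced the state shown.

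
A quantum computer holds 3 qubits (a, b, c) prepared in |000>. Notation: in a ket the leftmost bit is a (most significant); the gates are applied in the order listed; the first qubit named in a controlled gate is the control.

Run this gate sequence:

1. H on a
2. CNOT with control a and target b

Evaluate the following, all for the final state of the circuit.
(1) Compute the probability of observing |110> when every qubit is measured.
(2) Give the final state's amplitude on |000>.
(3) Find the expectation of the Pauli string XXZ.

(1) The probability of measuring |110> is 1/2.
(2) The final state's coefficient on |000> equals sqrt(2)/2.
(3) In the final state, XXZ has expectation 1.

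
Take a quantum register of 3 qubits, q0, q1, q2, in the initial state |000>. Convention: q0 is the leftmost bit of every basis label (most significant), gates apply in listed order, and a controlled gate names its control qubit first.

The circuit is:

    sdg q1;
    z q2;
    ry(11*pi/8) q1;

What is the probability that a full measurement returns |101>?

A full measurement returns |101> with probability 0.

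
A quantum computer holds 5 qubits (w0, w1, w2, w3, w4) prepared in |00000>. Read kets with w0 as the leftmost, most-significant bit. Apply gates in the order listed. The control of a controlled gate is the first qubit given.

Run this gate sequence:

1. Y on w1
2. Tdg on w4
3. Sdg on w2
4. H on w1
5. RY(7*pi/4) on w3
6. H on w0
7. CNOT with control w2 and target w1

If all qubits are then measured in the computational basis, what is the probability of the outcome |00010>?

Outcome |00010> occurs with probability 1/8 - sqrt(2)/16.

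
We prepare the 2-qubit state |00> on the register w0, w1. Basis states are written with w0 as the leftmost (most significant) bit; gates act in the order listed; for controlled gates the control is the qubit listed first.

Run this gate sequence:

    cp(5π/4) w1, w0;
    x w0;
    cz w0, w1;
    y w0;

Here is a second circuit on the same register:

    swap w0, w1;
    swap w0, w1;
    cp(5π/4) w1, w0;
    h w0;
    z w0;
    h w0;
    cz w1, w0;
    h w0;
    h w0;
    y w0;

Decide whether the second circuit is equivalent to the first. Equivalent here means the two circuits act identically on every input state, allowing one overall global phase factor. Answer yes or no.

Yes, they are equivalent — the unitaries differ by at most a global phase.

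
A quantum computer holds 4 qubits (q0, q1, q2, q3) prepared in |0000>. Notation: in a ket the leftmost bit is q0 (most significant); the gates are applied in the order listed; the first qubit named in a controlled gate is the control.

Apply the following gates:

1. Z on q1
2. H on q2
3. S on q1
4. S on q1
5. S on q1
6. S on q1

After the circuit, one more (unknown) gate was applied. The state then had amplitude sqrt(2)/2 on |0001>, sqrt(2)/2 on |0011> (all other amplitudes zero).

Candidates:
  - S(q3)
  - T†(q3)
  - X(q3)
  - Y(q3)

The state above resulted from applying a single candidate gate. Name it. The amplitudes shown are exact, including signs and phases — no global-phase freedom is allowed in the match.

The applied gate was X(q3). Key observation: steps 3-6 multiply out to the identity, so the circuit reduces to the remaining gates.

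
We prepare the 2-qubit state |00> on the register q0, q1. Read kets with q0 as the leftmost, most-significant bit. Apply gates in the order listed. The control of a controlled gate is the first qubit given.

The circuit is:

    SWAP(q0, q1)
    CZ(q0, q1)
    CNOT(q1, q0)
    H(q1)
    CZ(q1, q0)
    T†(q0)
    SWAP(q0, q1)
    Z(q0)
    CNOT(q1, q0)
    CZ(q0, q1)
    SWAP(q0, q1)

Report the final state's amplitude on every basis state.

The resulting statevector has amplitude sqrt(2)/2 on |00>, -sqrt(2)/2 on |01>, 0 on |10>, 0 on |11>.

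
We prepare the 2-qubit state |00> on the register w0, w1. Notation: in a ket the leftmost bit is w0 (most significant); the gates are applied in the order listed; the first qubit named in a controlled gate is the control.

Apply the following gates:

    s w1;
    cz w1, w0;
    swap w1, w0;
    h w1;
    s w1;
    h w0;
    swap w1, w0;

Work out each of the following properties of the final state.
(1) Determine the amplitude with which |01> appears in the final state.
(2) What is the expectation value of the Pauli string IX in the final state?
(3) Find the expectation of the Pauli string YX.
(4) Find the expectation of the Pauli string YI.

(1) The amplitude on |01> is 1/2.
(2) The expectation value of IX is 1.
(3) The observable YX averages to 1.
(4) In the final state, YI has expectation 1.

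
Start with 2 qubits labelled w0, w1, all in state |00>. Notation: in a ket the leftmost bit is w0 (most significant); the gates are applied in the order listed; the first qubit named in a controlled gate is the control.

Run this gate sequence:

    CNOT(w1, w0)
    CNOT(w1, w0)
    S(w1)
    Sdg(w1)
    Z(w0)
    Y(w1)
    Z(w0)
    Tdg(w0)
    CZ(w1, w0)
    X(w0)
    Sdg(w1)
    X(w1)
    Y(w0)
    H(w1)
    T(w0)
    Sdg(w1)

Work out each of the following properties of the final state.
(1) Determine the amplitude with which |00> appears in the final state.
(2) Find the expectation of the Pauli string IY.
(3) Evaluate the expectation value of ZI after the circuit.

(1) The final state's coefficient on |00> equals -sqrt(2)*I/2. Key observation: gates 3-4 undo each other exactly, leaving only the rest of the circuit to track.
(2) The observable IY averages to -1.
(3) The expectation value of ZI is 1.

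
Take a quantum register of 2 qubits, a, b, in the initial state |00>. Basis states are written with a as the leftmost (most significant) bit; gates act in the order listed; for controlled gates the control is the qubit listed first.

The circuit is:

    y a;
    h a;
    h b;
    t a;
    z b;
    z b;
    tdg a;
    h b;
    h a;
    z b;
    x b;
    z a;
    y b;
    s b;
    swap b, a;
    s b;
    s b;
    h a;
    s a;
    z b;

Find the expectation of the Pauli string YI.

In the final state, YI has expectation 1. Key observation: steps 2-9 multiply out to the identity, so the circuit reduces to the remaining gates.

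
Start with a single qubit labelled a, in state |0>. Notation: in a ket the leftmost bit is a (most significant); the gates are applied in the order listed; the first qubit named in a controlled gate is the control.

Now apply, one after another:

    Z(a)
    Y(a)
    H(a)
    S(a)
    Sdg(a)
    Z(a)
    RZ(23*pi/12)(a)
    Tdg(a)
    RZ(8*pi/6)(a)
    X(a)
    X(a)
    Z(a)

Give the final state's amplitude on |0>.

The final state's coefficient on |0> equals sqrt(2)*exp(7*I*pi/8)/2.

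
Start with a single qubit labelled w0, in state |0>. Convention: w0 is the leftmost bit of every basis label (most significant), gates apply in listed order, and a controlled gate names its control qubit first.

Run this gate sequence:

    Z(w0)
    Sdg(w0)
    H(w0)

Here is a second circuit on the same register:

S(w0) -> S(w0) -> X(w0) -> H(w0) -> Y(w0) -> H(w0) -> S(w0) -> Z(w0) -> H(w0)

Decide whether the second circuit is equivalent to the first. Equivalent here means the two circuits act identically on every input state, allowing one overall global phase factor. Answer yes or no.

No, they are not equivalent — no single phase factor reconciles the two unitaries.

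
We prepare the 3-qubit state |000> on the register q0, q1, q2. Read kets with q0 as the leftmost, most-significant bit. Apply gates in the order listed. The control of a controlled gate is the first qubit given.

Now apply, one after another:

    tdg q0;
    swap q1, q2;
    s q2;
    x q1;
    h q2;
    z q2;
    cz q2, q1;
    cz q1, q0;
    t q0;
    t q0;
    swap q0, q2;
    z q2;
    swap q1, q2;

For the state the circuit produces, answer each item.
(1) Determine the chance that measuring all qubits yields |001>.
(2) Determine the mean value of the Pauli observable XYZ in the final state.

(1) The probability of measuring |001> is 1/2.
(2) The expectation value of XYZ is 0.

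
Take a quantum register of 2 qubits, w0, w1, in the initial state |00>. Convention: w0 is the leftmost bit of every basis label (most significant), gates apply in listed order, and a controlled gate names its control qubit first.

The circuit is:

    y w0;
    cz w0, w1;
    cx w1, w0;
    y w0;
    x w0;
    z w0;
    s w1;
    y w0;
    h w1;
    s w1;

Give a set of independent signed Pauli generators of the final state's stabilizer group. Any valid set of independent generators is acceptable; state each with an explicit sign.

One valid set of independent stabilizer generators is +IY, +ZI (any independent generating set of the same group is equally correct).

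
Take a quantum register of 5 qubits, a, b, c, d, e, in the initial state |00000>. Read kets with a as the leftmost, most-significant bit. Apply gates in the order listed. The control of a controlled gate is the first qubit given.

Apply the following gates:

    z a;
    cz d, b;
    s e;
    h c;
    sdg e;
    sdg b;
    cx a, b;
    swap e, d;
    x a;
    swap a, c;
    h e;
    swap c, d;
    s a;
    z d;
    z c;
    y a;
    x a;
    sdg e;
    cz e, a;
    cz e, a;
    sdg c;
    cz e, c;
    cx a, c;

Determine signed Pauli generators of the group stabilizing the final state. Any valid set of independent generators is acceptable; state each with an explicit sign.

The final state is stabilized by the group generated by -XIYII, -IIIIY, +ZIZII, +IZIII, -IIIZI; other independent generating sets are equally valid. Key observation: steps 19-20 multiply out to the identity, so the circuit reduces to the remaining gates.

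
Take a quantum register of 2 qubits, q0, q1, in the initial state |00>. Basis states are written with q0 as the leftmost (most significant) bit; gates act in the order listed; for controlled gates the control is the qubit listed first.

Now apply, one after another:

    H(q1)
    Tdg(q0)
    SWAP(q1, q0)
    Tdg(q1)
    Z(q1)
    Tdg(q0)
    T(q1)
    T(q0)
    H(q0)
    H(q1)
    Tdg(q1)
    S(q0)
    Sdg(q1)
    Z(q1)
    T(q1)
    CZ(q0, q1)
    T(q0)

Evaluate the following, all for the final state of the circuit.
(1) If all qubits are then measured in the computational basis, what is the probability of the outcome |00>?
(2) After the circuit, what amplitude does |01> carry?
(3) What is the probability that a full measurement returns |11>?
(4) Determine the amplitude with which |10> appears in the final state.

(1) The probability of measuring |00> is 1/2.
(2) The amplitude on |01> is sqrt(2)*I/2.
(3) A full measurement returns |11> with probability 0.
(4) The amplitude on |10> is 0.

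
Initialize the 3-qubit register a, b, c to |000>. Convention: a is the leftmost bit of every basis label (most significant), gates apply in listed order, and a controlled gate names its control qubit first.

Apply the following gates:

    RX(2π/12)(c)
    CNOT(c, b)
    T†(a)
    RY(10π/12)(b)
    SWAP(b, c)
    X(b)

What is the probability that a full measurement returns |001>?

A full measurement returns |001> with probability 7/16 - sqrt(3)/4.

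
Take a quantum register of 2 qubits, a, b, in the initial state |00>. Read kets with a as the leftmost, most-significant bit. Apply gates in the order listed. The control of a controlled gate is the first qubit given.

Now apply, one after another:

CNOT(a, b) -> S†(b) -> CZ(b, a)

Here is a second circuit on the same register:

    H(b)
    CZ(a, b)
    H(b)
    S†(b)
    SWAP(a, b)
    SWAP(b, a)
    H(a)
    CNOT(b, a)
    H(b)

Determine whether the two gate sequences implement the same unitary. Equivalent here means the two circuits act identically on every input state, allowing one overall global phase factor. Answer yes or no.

No — the two circuits implement different unitaries, even allowing a global phase.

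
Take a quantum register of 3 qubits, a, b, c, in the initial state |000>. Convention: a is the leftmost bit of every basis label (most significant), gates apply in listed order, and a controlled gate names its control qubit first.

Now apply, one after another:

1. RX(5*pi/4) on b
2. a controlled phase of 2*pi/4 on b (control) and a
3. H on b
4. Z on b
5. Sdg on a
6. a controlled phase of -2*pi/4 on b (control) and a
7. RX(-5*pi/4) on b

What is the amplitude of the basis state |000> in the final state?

The final state's coefficient on |000> equals sqrt(2)/2 + I/2.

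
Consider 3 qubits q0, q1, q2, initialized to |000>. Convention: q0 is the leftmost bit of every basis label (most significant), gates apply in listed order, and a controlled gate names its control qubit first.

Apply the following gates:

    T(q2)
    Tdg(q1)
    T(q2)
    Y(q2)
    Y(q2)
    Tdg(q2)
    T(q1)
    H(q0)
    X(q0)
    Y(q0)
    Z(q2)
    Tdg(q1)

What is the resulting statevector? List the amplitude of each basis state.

The resulting statevector has amplitude -sqrt(2)*I/2 on |000>, sqrt(2)*I/2 on |100>, and 0 on every other basis state. Key observation: steps 3-6 multiply out to the identity, so the circuit reduces to the remaining gates.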